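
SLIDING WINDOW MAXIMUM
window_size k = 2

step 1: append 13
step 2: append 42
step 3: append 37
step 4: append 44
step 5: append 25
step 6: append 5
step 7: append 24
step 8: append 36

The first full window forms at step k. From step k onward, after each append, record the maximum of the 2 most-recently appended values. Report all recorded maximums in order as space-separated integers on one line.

Answer: 42 42 44 44 25 24 36

Derivation:
step 1: append 13 -> window=[13] (not full yet)
step 2: append 42 -> window=[13, 42] -> max=42
step 3: append 37 -> window=[42, 37] -> max=42
step 4: append 44 -> window=[37, 44] -> max=44
step 5: append 25 -> window=[44, 25] -> max=44
step 6: append 5 -> window=[25, 5] -> max=25
step 7: append 24 -> window=[5, 24] -> max=24
step 8: append 36 -> window=[24, 36] -> max=36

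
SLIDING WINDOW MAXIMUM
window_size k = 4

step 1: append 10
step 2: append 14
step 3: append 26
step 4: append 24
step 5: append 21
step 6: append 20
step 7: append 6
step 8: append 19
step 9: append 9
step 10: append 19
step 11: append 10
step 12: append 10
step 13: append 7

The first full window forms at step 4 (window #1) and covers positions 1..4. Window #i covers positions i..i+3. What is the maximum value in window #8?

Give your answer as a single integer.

step 1: append 10 -> window=[10] (not full yet)
step 2: append 14 -> window=[10, 14] (not full yet)
step 3: append 26 -> window=[10, 14, 26] (not full yet)
step 4: append 24 -> window=[10, 14, 26, 24] -> max=26
step 5: append 21 -> window=[14, 26, 24, 21] -> max=26
step 6: append 20 -> window=[26, 24, 21, 20] -> max=26
step 7: append 6 -> window=[24, 21, 20, 6] -> max=24
step 8: append 19 -> window=[21, 20, 6, 19] -> max=21
step 9: append 9 -> window=[20, 6, 19, 9] -> max=20
step 10: append 19 -> window=[6, 19, 9, 19] -> max=19
step 11: append 10 -> window=[19, 9, 19, 10] -> max=19
Window #8 max = 19

Answer: 19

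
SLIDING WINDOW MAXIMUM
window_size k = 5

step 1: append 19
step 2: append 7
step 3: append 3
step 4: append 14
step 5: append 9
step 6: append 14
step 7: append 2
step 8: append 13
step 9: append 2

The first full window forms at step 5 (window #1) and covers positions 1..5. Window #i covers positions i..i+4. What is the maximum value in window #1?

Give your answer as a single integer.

Answer: 19

Derivation:
step 1: append 19 -> window=[19] (not full yet)
step 2: append 7 -> window=[19, 7] (not full yet)
step 3: append 3 -> window=[19, 7, 3] (not full yet)
step 4: append 14 -> window=[19, 7, 3, 14] (not full yet)
step 5: append 9 -> window=[19, 7, 3, 14, 9] -> max=19
Window #1 max = 19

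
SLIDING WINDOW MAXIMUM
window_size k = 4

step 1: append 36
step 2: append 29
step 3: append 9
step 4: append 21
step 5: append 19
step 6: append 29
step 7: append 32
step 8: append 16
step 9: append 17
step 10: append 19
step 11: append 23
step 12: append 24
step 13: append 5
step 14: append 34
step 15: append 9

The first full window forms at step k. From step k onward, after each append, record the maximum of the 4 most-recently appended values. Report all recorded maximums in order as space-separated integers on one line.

Answer: 36 29 29 32 32 32 32 23 24 24 34 34

Derivation:
step 1: append 36 -> window=[36] (not full yet)
step 2: append 29 -> window=[36, 29] (not full yet)
step 3: append 9 -> window=[36, 29, 9] (not full yet)
step 4: append 21 -> window=[36, 29, 9, 21] -> max=36
step 5: append 19 -> window=[29, 9, 21, 19] -> max=29
step 6: append 29 -> window=[9, 21, 19, 29] -> max=29
step 7: append 32 -> window=[21, 19, 29, 32] -> max=32
step 8: append 16 -> window=[19, 29, 32, 16] -> max=32
step 9: append 17 -> window=[29, 32, 16, 17] -> max=32
step 10: append 19 -> window=[32, 16, 17, 19] -> max=32
step 11: append 23 -> window=[16, 17, 19, 23] -> max=23
step 12: append 24 -> window=[17, 19, 23, 24] -> max=24
step 13: append 5 -> window=[19, 23, 24, 5] -> max=24
step 14: append 34 -> window=[23, 24, 5, 34] -> max=34
step 15: append 9 -> window=[24, 5, 34, 9] -> max=34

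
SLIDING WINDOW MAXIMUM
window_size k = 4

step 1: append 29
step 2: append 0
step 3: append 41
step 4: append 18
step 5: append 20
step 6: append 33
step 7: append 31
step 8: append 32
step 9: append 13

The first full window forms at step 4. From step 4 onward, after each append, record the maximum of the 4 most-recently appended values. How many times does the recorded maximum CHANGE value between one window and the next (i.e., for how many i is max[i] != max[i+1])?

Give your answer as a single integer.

Answer: 1

Derivation:
step 1: append 29 -> window=[29] (not full yet)
step 2: append 0 -> window=[29, 0] (not full yet)
step 3: append 41 -> window=[29, 0, 41] (not full yet)
step 4: append 18 -> window=[29, 0, 41, 18] -> max=41
step 5: append 20 -> window=[0, 41, 18, 20] -> max=41
step 6: append 33 -> window=[41, 18, 20, 33] -> max=41
step 7: append 31 -> window=[18, 20, 33, 31] -> max=33
step 8: append 32 -> window=[20, 33, 31, 32] -> max=33
step 9: append 13 -> window=[33, 31, 32, 13] -> max=33
Recorded maximums: 41 41 41 33 33 33
Changes between consecutive maximums: 1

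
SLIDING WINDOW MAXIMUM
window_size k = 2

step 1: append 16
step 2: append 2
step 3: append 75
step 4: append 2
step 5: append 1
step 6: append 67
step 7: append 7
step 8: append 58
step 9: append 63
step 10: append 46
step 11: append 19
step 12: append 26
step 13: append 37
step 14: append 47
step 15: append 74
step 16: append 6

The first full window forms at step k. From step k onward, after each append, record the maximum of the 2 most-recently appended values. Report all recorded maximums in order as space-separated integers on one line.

step 1: append 16 -> window=[16] (not full yet)
step 2: append 2 -> window=[16, 2] -> max=16
step 3: append 75 -> window=[2, 75] -> max=75
step 4: append 2 -> window=[75, 2] -> max=75
step 5: append 1 -> window=[2, 1] -> max=2
step 6: append 67 -> window=[1, 67] -> max=67
step 7: append 7 -> window=[67, 7] -> max=67
step 8: append 58 -> window=[7, 58] -> max=58
step 9: append 63 -> window=[58, 63] -> max=63
step 10: append 46 -> window=[63, 46] -> max=63
step 11: append 19 -> window=[46, 19] -> max=46
step 12: append 26 -> window=[19, 26] -> max=26
step 13: append 37 -> window=[26, 37] -> max=37
step 14: append 47 -> window=[37, 47] -> max=47
step 15: append 74 -> window=[47, 74] -> max=74
step 16: append 6 -> window=[74, 6] -> max=74

Answer: 16 75 75 2 67 67 58 63 63 46 26 37 47 74 74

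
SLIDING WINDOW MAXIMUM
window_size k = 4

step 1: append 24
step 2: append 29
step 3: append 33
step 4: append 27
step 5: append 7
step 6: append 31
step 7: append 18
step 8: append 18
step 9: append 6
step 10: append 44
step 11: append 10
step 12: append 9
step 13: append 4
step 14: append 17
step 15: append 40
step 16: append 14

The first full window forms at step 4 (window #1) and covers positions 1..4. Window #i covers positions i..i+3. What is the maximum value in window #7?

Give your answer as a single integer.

step 1: append 24 -> window=[24] (not full yet)
step 2: append 29 -> window=[24, 29] (not full yet)
step 3: append 33 -> window=[24, 29, 33] (not full yet)
step 4: append 27 -> window=[24, 29, 33, 27] -> max=33
step 5: append 7 -> window=[29, 33, 27, 7] -> max=33
step 6: append 31 -> window=[33, 27, 7, 31] -> max=33
step 7: append 18 -> window=[27, 7, 31, 18] -> max=31
step 8: append 18 -> window=[7, 31, 18, 18] -> max=31
step 9: append 6 -> window=[31, 18, 18, 6] -> max=31
step 10: append 44 -> window=[18, 18, 6, 44] -> max=44
Window #7 max = 44

Answer: 44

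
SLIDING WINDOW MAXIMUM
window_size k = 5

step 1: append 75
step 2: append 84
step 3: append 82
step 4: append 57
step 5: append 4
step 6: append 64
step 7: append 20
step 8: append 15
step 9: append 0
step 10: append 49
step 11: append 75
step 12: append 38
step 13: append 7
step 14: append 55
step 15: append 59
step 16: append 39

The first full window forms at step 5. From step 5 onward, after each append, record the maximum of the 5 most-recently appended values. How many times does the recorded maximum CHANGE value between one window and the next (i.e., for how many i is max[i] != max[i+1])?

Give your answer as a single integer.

Answer: 4

Derivation:
step 1: append 75 -> window=[75] (not full yet)
step 2: append 84 -> window=[75, 84] (not full yet)
step 3: append 82 -> window=[75, 84, 82] (not full yet)
step 4: append 57 -> window=[75, 84, 82, 57] (not full yet)
step 5: append 4 -> window=[75, 84, 82, 57, 4] -> max=84
step 6: append 64 -> window=[84, 82, 57, 4, 64] -> max=84
step 7: append 20 -> window=[82, 57, 4, 64, 20] -> max=82
step 8: append 15 -> window=[57, 4, 64, 20, 15] -> max=64
step 9: append 0 -> window=[4, 64, 20, 15, 0] -> max=64
step 10: append 49 -> window=[64, 20, 15, 0, 49] -> max=64
step 11: append 75 -> window=[20, 15, 0, 49, 75] -> max=75
step 12: append 38 -> window=[15, 0, 49, 75, 38] -> max=75
step 13: append 7 -> window=[0, 49, 75, 38, 7] -> max=75
step 14: append 55 -> window=[49, 75, 38, 7, 55] -> max=75
step 15: append 59 -> window=[75, 38, 7, 55, 59] -> max=75
step 16: append 39 -> window=[38, 7, 55, 59, 39] -> max=59
Recorded maximums: 84 84 82 64 64 64 75 75 75 75 75 59
Changes between consecutive maximums: 4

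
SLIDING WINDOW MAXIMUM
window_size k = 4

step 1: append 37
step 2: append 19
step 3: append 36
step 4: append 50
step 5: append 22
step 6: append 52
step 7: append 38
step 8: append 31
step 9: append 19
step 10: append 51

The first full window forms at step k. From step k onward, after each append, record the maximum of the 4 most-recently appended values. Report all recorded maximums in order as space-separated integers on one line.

step 1: append 37 -> window=[37] (not full yet)
step 2: append 19 -> window=[37, 19] (not full yet)
step 3: append 36 -> window=[37, 19, 36] (not full yet)
step 4: append 50 -> window=[37, 19, 36, 50] -> max=50
step 5: append 22 -> window=[19, 36, 50, 22] -> max=50
step 6: append 52 -> window=[36, 50, 22, 52] -> max=52
step 7: append 38 -> window=[50, 22, 52, 38] -> max=52
step 8: append 31 -> window=[22, 52, 38, 31] -> max=52
step 9: append 19 -> window=[52, 38, 31, 19] -> max=52
step 10: append 51 -> window=[38, 31, 19, 51] -> max=51

Answer: 50 50 52 52 52 52 51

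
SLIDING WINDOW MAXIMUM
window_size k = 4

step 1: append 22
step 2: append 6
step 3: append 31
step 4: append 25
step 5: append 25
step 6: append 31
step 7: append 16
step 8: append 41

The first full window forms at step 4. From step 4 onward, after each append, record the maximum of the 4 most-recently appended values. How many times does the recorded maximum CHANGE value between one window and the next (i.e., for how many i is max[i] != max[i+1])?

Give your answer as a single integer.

Answer: 1

Derivation:
step 1: append 22 -> window=[22] (not full yet)
step 2: append 6 -> window=[22, 6] (not full yet)
step 3: append 31 -> window=[22, 6, 31] (not full yet)
step 4: append 25 -> window=[22, 6, 31, 25] -> max=31
step 5: append 25 -> window=[6, 31, 25, 25] -> max=31
step 6: append 31 -> window=[31, 25, 25, 31] -> max=31
step 7: append 16 -> window=[25, 25, 31, 16] -> max=31
step 8: append 41 -> window=[25, 31, 16, 41] -> max=41
Recorded maximums: 31 31 31 31 41
Changes between consecutive maximums: 1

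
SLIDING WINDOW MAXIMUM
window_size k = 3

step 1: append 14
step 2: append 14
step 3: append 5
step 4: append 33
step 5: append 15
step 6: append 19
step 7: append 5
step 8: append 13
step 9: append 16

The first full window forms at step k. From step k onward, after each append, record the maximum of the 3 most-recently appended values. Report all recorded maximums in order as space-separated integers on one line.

Answer: 14 33 33 33 19 19 16

Derivation:
step 1: append 14 -> window=[14] (not full yet)
step 2: append 14 -> window=[14, 14] (not full yet)
step 3: append 5 -> window=[14, 14, 5] -> max=14
step 4: append 33 -> window=[14, 5, 33] -> max=33
step 5: append 15 -> window=[5, 33, 15] -> max=33
step 6: append 19 -> window=[33, 15, 19] -> max=33
step 7: append 5 -> window=[15, 19, 5] -> max=19
step 8: append 13 -> window=[19, 5, 13] -> max=19
step 9: append 16 -> window=[5, 13, 16] -> max=16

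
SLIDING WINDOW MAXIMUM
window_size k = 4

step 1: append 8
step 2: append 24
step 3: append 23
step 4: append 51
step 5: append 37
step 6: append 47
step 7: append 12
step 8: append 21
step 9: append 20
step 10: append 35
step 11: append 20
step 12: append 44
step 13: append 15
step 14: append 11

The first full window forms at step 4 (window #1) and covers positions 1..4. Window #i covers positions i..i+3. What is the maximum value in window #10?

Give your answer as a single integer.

step 1: append 8 -> window=[8] (not full yet)
step 2: append 24 -> window=[8, 24] (not full yet)
step 3: append 23 -> window=[8, 24, 23] (not full yet)
step 4: append 51 -> window=[8, 24, 23, 51] -> max=51
step 5: append 37 -> window=[24, 23, 51, 37] -> max=51
step 6: append 47 -> window=[23, 51, 37, 47] -> max=51
step 7: append 12 -> window=[51, 37, 47, 12] -> max=51
step 8: append 21 -> window=[37, 47, 12, 21] -> max=47
step 9: append 20 -> window=[47, 12, 21, 20] -> max=47
step 10: append 35 -> window=[12, 21, 20, 35] -> max=35
step 11: append 20 -> window=[21, 20, 35, 20] -> max=35
step 12: append 44 -> window=[20, 35, 20, 44] -> max=44
step 13: append 15 -> window=[35, 20, 44, 15] -> max=44
Window #10 max = 44

Answer: 44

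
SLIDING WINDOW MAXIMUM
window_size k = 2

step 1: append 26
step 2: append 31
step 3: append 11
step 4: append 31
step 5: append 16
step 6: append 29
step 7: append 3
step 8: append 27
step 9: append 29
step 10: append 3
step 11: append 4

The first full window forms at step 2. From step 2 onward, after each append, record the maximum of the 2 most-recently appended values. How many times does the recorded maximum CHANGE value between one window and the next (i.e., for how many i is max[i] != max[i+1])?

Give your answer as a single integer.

step 1: append 26 -> window=[26] (not full yet)
step 2: append 31 -> window=[26, 31] -> max=31
step 3: append 11 -> window=[31, 11] -> max=31
step 4: append 31 -> window=[11, 31] -> max=31
step 5: append 16 -> window=[31, 16] -> max=31
step 6: append 29 -> window=[16, 29] -> max=29
step 7: append 3 -> window=[29, 3] -> max=29
step 8: append 27 -> window=[3, 27] -> max=27
step 9: append 29 -> window=[27, 29] -> max=29
step 10: append 3 -> window=[29, 3] -> max=29
step 11: append 4 -> window=[3, 4] -> max=4
Recorded maximums: 31 31 31 31 29 29 27 29 29 4
Changes between consecutive maximums: 4

Answer: 4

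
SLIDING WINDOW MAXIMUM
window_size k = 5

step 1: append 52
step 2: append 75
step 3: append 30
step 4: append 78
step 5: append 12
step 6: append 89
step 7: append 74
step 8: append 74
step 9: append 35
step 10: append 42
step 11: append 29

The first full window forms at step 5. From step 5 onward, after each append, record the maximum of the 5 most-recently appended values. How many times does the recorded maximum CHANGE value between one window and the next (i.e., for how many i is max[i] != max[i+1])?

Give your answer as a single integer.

step 1: append 52 -> window=[52] (not full yet)
step 2: append 75 -> window=[52, 75] (not full yet)
step 3: append 30 -> window=[52, 75, 30] (not full yet)
step 4: append 78 -> window=[52, 75, 30, 78] (not full yet)
step 5: append 12 -> window=[52, 75, 30, 78, 12] -> max=78
step 6: append 89 -> window=[75, 30, 78, 12, 89] -> max=89
step 7: append 74 -> window=[30, 78, 12, 89, 74] -> max=89
step 8: append 74 -> window=[78, 12, 89, 74, 74] -> max=89
step 9: append 35 -> window=[12, 89, 74, 74, 35] -> max=89
step 10: append 42 -> window=[89, 74, 74, 35, 42] -> max=89
step 11: append 29 -> window=[74, 74, 35, 42, 29] -> max=74
Recorded maximums: 78 89 89 89 89 89 74
Changes between consecutive maximums: 2

Answer: 2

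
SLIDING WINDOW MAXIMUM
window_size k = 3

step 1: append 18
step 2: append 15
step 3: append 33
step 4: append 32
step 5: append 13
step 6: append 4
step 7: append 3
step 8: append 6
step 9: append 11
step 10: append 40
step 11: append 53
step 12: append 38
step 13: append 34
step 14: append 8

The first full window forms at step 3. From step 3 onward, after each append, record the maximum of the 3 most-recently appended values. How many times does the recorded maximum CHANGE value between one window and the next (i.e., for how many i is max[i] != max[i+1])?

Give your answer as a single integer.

step 1: append 18 -> window=[18] (not full yet)
step 2: append 15 -> window=[18, 15] (not full yet)
step 3: append 33 -> window=[18, 15, 33] -> max=33
step 4: append 32 -> window=[15, 33, 32] -> max=33
step 5: append 13 -> window=[33, 32, 13] -> max=33
step 6: append 4 -> window=[32, 13, 4] -> max=32
step 7: append 3 -> window=[13, 4, 3] -> max=13
step 8: append 6 -> window=[4, 3, 6] -> max=6
step 9: append 11 -> window=[3, 6, 11] -> max=11
step 10: append 40 -> window=[6, 11, 40] -> max=40
step 11: append 53 -> window=[11, 40, 53] -> max=53
step 12: append 38 -> window=[40, 53, 38] -> max=53
step 13: append 34 -> window=[53, 38, 34] -> max=53
step 14: append 8 -> window=[38, 34, 8] -> max=38
Recorded maximums: 33 33 33 32 13 6 11 40 53 53 53 38
Changes between consecutive maximums: 7

Answer: 7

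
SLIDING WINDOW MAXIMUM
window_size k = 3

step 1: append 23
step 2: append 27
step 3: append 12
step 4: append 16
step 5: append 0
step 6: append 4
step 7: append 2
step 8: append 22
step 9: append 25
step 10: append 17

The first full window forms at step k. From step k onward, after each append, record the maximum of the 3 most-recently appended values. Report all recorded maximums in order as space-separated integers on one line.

step 1: append 23 -> window=[23] (not full yet)
step 2: append 27 -> window=[23, 27] (not full yet)
step 3: append 12 -> window=[23, 27, 12] -> max=27
step 4: append 16 -> window=[27, 12, 16] -> max=27
step 5: append 0 -> window=[12, 16, 0] -> max=16
step 6: append 4 -> window=[16, 0, 4] -> max=16
step 7: append 2 -> window=[0, 4, 2] -> max=4
step 8: append 22 -> window=[4, 2, 22] -> max=22
step 9: append 25 -> window=[2, 22, 25] -> max=25
step 10: append 17 -> window=[22, 25, 17] -> max=25

Answer: 27 27 16 16 4 22 25 25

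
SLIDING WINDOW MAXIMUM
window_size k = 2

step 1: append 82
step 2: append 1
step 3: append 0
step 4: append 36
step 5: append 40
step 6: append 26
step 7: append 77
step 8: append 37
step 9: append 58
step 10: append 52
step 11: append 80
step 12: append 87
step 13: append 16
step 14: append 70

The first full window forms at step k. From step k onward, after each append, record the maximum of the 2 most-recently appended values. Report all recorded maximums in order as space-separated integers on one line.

Answer: 82 1 36 40 40 77 77 58 58 80 87 87 70

Derivation:
step 1: append 82 -> window=[82] (not full yet)
step 2: append 1 -> window=[82, 1] -> max=82
step 3: append 0 -> window=[1, 0] -> max=1
step 4: append 36 -> window=[0, 36] -> max=36
step 5: append 40 -> window=[36, 40] -> max=40
step 6: append 26 -> window=[40, 26] -> max=40
step 7: append 77 -> window=[26, 77] -> max=77
step 8: append 37 -> window=[77, 37] -> max=77
step 9: append 58 -> window=[37, 58] -> max=58
step 10: append 52 -> window=[58, 52] -> max=58
step 11: append 80 -> window=[52, 80] -> max=80
step 12: append 87 -> window=[80, 87] -> max=87
step 13: append 16 -> window=[87, 16] -> max=87
step 14: append 70 -> window=[16, 70] -> max=70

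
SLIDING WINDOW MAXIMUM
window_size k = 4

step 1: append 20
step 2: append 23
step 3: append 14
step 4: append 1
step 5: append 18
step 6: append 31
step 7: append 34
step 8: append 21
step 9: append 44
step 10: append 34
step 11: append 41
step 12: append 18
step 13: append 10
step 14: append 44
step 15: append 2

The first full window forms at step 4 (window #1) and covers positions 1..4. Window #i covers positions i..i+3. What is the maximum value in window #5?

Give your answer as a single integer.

step 1: append 20 -> window=[20] (not full yet)
step 2: append 23 -> window=[20, 23] (not full yet)
step 3: append 14 -> window=[20, 23, 14] (not full yet)
step 4: append 1 -> window=[20, 23, 14, 1] -> max=23
step 5: append 18 -> window=[23, 14, 1, 18] -> max=23
step 6: append 31 -> window=[14, 1, 18, 31] -> max=31
step 7: append 34 -> window=[1, 18, 31, 34] -> max=34
step 8: append 21 -> window=[18, 31, 34, 21] -> max=34
Window #5 max = 34

Answer: 34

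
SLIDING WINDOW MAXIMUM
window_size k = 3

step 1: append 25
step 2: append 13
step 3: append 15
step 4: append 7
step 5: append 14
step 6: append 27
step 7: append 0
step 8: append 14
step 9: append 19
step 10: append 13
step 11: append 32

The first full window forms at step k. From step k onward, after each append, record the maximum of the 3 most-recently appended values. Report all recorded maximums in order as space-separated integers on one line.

Answer: 25 15 15 27 27 27 19 19 32

Derivation:
step 1: append 25 -> window=[25] (not full yet)
step 2: append 13 -> window=[25, 13] (not full yet)
step 3: append 15 -> window=[25, 13, 15] -> max=25
step 4: append 7 -> window=[13, 15, 7] -> max=15
step 5: append 14 -> window=[15, 7, 14] -> max=15
step 6: append 27 -> window=[7, 14, 27] -> max=27
step 7: append 0 -> window=[14, 27, 0] -> max=27
step 8: append 14 -> window=[27, 0, 14] -> max=27
step 9: append 19 -> window=[0, 14, 19] -> max=19
step 10: append 13 -> window=[14, 19, 13] -> max=19
step 11: append 32 -> window=[19, 13, 32] -> max=32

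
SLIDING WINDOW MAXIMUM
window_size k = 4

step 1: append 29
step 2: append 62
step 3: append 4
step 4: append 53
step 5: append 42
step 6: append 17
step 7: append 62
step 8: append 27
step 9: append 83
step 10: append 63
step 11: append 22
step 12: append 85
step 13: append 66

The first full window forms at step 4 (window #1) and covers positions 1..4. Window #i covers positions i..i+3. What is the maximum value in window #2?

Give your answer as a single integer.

Answer: 62

Derivation:
step 1: append 29 -> window=[29] (not full yet)
step 2: append 62 -> window=[29, 62] (not full yet)
step 3: append 4 -> window=[29, 62, 4] (not full yet)
step 4: append 53 -> window=[29, 62, 4, 53] -> max=62
step 5: append 42 -> window=[62, 4, 53, 42] -> max=62
Window #2 max = 62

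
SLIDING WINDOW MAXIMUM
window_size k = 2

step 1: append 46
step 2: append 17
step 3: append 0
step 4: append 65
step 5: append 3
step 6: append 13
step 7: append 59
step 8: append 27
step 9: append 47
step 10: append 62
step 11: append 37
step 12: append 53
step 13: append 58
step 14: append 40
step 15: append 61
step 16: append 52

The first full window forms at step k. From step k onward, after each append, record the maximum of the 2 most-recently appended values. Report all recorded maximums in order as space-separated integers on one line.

Answer: 46 17 65 65 13 59 59 47 62 62 53 58 58 61 61

Derivation:
step 1: append 46 -> window=[46] (not full yet)
step 2: append 17 -> window=[46, 17] -> max=46
step 3: append 0 -> window=[17, 0] -> max=17
step 4: append 65 -> window=[0, 65] -> max=65
step 5: append 3 -> window=[65, 3] -> max=65
step 6: append 13 -> window=[3, 13] -> max=13
step 7: append 59 -> window=[13, 59] -> max=59
step 8: append 27 -> window=[59, 27] -> max=59
step 9: append 47 -> window=[27, 47] -> max=47
step 10: append 62 -> window=[47, 62] -> max=62
step 11: append 37 -> window=[62, 37] -> max=62
step 12: append 53 -> window=[37, 53] -> max=53
step 13: append 58 -> window=[53, 58] -> max=58
step 14: append 40 -> window=[58, 40] -> max=58
step 15: append 61 -> window=[40, 61] -> max=61
step 16: append 52 -> window=[61, 52] -> max=61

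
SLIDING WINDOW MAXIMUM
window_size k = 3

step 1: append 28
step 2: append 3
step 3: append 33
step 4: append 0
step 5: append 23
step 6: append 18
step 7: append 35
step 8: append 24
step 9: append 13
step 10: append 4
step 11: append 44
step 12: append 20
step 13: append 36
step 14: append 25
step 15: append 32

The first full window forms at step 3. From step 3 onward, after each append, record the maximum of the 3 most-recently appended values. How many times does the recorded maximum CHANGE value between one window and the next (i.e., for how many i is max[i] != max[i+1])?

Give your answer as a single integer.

step 1: append 28 -> window=[28] (not full yet)
step 2: append 3 -> window=[28, 3] (not full yet)
step 3: append 33 -> window=[28, 3, 33] -> max=33
step 4: append 0 -> window=[3, 33, 0] -> max=33
step 5: append 23 -> window=[33, 0, 23] -> max=33
step 6: append 18 -> window=[0, 23, 18] -> max=23
step 7: append 35 -> window=[23, 18, 35] -> max=35
step 8: append 24 -> window=[18, 35, 24] -> max=35
step 9: append 13 -> window=[35, 24, 13] -> max=35
step 10: append 4 -> window=[24, 13, 4] -> max=24
step 11: append 44 -> window=[13, 4, 44] -> max=44
step 12: append 20 -> window=[4, 44, 20] -> max=44
step 13: append 36 -> window=[44, 20, 36] -> max=44
step 14: append 25 -> window=[20, 36, 25] -> max=36
step 15: append 32 -> window=[36, 25, 32] -> max=36
Recorded maximums: 33 33 33 23 35 35 35 24 44 44 44 36 36
Changes between consecutive maximums: 5

Answer: 5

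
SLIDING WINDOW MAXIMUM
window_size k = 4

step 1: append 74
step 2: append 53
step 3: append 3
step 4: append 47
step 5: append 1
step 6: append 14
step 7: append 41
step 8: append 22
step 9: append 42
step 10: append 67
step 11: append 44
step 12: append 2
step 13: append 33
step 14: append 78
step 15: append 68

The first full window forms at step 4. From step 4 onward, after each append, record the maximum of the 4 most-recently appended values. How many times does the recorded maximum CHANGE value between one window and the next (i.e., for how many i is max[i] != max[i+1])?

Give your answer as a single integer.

Answer: 6

Derivation:
step 1: append 74 -> window=[74] (not full yet)
step 2: append 53 -> window=[74, 53] (not full yet)
step 3: append 3 -> window=[74, 53, 3] (not full yet)
step 4: append 47 -> window=[74, 53, 3, 47] -> max=74
step 5: append 1 -> window=[53, 3, 47, 1] -> max=53
step 6: append 14 -> window=[3, 47, 1, 14] -> max=47
step 7: append 41 -> window=[47, 1, 14, 41] -> max=47
step 8: append 22 -> window=[1, 14, 41, 22] -> max=41
step 9: append 42 -> window=[14, 41, 22, 42] -> max=42
step 10: append 67 -> window=[41, 22, 42, 67] -> max=67
step 11: append 44 -> window=[22, 42, 67, 44] -> max=67
step 12: append 2 -> window=[42, 67, 44, 2] -> max=67
step 13: append 33 -> window=[67, 44, 2, 33] -> max=67
step 14: append 78 -> window=[44, 2, 33, 78] -> max=78
step 15: append 68 -> window=[2, 33, 78, 68] -> max=78
Recorded maximums: 74 53 47 47 41 42 67 67 67 67 78 78
Changes between consecutive maximums: 6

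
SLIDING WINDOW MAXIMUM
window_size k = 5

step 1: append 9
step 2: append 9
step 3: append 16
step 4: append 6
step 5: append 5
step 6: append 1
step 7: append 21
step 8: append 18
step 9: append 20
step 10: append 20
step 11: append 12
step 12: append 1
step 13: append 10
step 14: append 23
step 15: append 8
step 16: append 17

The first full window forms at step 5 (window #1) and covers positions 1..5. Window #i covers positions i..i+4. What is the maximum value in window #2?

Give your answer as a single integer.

step 1: append 9 -> window=[9] (not full yet)
step 2: append 9 -> window=[9, 9] (not full yet)
step 3: append 16 -> window=[9, 9, 16] (not full yet)
step 4: append 6 -> window=[9, 9, 16, 6] (not full yet)
step 5: append 5 -> window=[9, 9, 16, 6, 5] -> max=16
step 6: append 1 -> window=[9, 16, 6, 5, 1] -> max=16
Window #2 max = 16

Answer: 16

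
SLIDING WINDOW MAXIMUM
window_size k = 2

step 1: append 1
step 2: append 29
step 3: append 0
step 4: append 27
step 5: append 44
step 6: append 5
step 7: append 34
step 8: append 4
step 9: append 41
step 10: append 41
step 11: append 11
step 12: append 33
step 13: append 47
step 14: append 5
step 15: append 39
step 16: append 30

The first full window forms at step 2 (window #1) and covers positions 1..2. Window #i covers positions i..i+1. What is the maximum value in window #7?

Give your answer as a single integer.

step 1: append 1 -> window=[1] (not full yet)
step 2: append 29 -> window=[1, 29] -> max=29
step 3: append 0 -> window=[29, 0] -> max=29
step 4: append 27 -> window=[0, 27] -> max=27
step 5: append 44 -> window=[27, 44] -> max=44
step 6: append 5 -> window=[44, 5] -> max=44
step 7: append 34 -> window=[5, 34] -> max=34
step 8: append 4 -> window=[34, 4] -> max=34
Window #7 max = 34

Answer: 34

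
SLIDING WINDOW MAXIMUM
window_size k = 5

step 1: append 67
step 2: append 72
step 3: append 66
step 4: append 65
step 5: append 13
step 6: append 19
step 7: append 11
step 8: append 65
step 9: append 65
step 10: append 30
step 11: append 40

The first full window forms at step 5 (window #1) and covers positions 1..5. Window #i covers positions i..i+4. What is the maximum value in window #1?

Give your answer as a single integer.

step 1: append 67 -> window=[67] (not full yet)
step 2: append 72 -> window=[67, 72] (not full yet)
step 3: append 66 -> window=[67, 72, 66] (not full yet)
step 4: append 65 -> window=[67, 72, 66, 65] (not full yet)
step 5: append 13 -> window=[67, 72, 66, 65, 13] -> max=72
Window #1 max = 72

Answer: 72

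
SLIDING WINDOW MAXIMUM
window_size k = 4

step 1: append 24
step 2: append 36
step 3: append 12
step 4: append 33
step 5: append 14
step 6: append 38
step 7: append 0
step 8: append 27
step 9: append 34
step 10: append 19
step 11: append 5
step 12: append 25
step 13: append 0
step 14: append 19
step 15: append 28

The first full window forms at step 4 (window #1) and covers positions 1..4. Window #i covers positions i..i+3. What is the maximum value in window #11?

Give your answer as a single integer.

step 1: append 24 -> window=[24] (not full yet)
step 2: append 36 -> window=[24, 36] (not full yet)
step 3: append 12 -> window=[24, 36, 12] (not full yet)
step 4: append 33 -> window=[24, 36, 12, 33] -> max=36
step 5: append 14 -> window=[36, 12, 33, 14] -> max=36
step 6: append 38 -> window=[12, 33, 14, 38] -> max=38
step 7: append 0 -> window=[33, 14, 38, 0] -> max=38
step 8: append 27 -> window=[14, 38, 0, 27] -> max=38
step 9: append 34 -> window=[38, 0, 27, 34] -> max=38
step 10: append 19 -> window=[0, 27, 34, 19] -> max=34
step 11: append 5 -> window=[27, 34, 19, 5] -> max=34
step 12: append 25 -> window=[34, 19, 5, 25] -> max=34
step 13: append 0 -> window=[19, 5, 25, 0] -> max=25
step 14: append 19 -> window=[5, 25, 0, 19] -> max=25
Window #11 max = 25

Answer: 25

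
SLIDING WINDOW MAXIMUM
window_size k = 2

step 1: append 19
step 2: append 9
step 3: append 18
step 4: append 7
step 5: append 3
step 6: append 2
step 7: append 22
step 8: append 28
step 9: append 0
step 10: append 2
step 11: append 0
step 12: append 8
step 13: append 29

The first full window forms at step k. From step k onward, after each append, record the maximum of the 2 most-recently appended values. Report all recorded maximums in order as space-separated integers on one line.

step 1: append 19 -> window=[19] (not full yet)
step 2: append 9 -> window=[19, 9] -> max=19
step 3: append 18 -> window=[9, 18] -> max=18
step 4: append 7 -> window=[18, 7] -> max=18
step 5: append 3 -> window=[7, 3] -> max=7
step 6: append 2 -> window=[3, 2] -> max=3
step 7: append 22 -> window=[2, 22] -> max=22
step 8: append 28 -> window=[22, 28] -> max=28
step 9: append 0 -> window=[28, 0] -> max=28
step 10: append 2 -> window=[0, 2] -> max=2
step 11: append 0 -> window=[2, 0] -> max=2
step 12: append 8 -> window=[0, 8] -> max=8
step 13: append 29 -> window=[8, 29] -> max=29

Answer: 19 18 18 7 3 22 28 28 2 2 8 29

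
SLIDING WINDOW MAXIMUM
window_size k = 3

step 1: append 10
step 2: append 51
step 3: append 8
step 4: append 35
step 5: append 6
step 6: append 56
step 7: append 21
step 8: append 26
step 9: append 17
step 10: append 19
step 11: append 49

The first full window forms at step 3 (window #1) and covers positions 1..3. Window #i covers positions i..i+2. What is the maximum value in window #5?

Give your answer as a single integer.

step 1: append 10 -> window=[10] (not full yet)
step 2: append 51 -> window=[10, 51] (not full yet)
step 3: append 8 -> window=[10, 51, 8] -> max=51
step 4: append 35 -> window=[51, 8, 35] -> max=51
step 5: append 6 -> window=[8, 35, 6] -> max=35
step 6: append 56 -> window=[35, 6, 56] -> max=56
step 7: append 21 -> window=[6, 56, 21] -> max=56
Window #5 max = 56

Answer: 56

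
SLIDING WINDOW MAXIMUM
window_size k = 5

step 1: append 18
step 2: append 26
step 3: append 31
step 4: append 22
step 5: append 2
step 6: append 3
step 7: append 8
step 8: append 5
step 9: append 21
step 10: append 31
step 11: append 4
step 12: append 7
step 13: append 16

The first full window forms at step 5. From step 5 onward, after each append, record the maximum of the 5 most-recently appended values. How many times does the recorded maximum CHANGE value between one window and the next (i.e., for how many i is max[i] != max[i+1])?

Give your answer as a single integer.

Answer: 3

Derivation:
step 1: append 18 -> window=[18] (not full yet)
step 2: append 26 -> window=[18, 26] (not full yet)
step 3: append 31 -> window=[18, 26, 31] (not full yet)
step 4: append 22 -> window=[18, 26, 31, 22] (not full yet)
step 5: append 2 -> window=[18, 26, 31, 22, 2] -> max=31
step 6: append 3 -> window=[26, 31, 22, 2, 3] -> max=31
step 7: append 8 -> window=[31, 22, 2, 3, 8] -> max=31
step 8: append 5 -> window=[22, 2, 3, 8, 5] -> max=22
step 9: append 21 -> window=[2, 3, 8, 5, 21] -> max=21
step 10: append 31 -> window=[3, 8, 5, 21, 31] -> max=31
step 11: append 4 -> window=[8, 5, 21, 31, 4] -> max=31
step 12: append 7 -> window=[5, 21, 31, 4, 7] -> max=31
step 13: append 16 -> window=[21, 31, 4, 7, 16] -> max=31
Recorded maximums: 31 31 31 22 21 31 31 31 31
Changes between consecutive maximums: 3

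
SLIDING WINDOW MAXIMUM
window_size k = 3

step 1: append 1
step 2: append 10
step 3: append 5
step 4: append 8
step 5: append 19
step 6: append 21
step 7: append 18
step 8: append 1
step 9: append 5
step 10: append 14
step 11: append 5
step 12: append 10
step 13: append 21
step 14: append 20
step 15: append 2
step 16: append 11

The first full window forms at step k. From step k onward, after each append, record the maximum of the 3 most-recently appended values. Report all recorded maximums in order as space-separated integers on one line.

Answer: 10 10 19 21 21 21 18 14 14 14 21 21 21 20

Derivation:
step 1: append 1 -> window=[1] (not full yet)
step 2: append 10 -> window=[1, 10] (not full yet)
step 3: append 5 -> window=[1, 10, 5] -> max=10
step 4: append 8 -> window=[10, 5, 8] -> max=10
step 5: append 19 -> window=[5, 8, 19] -> max=19
step 6: append 21 -> window=[8, 19, 21] -> max=21
step 7: append 18 -> window=[19, 21, 18] -> max=21
step 8: append 1 -> window=[21, 18, 1] -> max=21
step 9: append 5 -> window=[18, 1, 5] -> max=18
step 10: append 14 -> window=[1, 5, 14] -> max=14
step 11: append 5 -> window=[5, 14, 5] -> max=14
step 12: append 10 -> window=[14, 5, 10] -> max=14
step 13: append 21 -> window=[5, 10, 21] -> max=21
step 14: append 20 -> window=[10, 21, 20] -> max=21
step 15: append 2 -> window=[21, 20, 2] -> max=21
step 16: append 11 -> window=[20, 2, 11] -> max=20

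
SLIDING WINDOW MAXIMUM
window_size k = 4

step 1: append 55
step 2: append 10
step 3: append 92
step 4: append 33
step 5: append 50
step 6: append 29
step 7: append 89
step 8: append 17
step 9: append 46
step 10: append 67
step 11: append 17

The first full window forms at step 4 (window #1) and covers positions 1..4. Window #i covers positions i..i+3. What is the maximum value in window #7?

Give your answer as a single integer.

Answer: 89

Derivation:
step 1: append 55 -> window=[55] (not full yet)
step 2: append 10 -> window=[55, 10] (not full yet)
step 3: append 92 -> window=[55, 10, 92] (not full yet)
step 4: append 33 -> window=[55, 10, 92, 33] -> max=92
step 5: append 50 -> window=[10, 92, 33, 50] -> max=92
step 6: append 29 -> window=[92, 33, 50, 29] -> max=92
step 7: append 89 -> window=[33, 50, 29, 89] -> max=89
step 8: append 17 -> window=[50, 29, 89, 17] -> max=89
step 9: append 46 -> window=[29, 89, 17, 46] -> max=89
step 10: append 67 -> window=[89, 17, 46, 67] -> max=89
Window #7 max = 89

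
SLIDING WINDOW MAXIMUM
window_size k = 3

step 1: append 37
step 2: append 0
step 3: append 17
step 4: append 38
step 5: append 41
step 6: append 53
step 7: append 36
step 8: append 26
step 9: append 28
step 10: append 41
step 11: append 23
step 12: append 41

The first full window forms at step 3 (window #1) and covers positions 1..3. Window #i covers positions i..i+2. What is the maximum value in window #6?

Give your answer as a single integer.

Answer: 53

Derivation:
step 1: append 37 -> window=[37] (not full yet)
step 2: append 0 -> window=[37, 0] (not full yet)
step 3: append 17 -> window=[37, 0, 17] -> max=37
step 4: append 38 -> window=[0, 17, 38] -> max=38
step 5: append 41 -> window=[17, 38, 41] -> max=41
step 6: append 53 -> window=[38, 41, 53] -> max=53
step 7: append 36 -> window=[41, 53, 36] -> max=53
step 8: append 26 -> window=[53, 36, 26] -> max=53
Window #6 max = 53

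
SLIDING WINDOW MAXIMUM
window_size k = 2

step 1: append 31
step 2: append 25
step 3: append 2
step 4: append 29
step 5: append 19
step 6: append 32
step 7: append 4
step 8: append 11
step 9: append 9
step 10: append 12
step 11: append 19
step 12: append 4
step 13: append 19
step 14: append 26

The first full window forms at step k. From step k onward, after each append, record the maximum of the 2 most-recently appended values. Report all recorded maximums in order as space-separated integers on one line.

step 1: append 31 -> window=[31] (not full yet)
step 2: append 25 -> window=[31, 25] -> max=31
step 3: append 2 -> window=[25, 2] -> max=25
step 4: append 29 -> window=[2, 29] -> max=29
step 5: append 19 -> window=[29, 19] -> max=29
step 6: append 32 -> window=[19, 32] -> max=32
step 7: append 4 -> window=[32, 4] -> max=32
step 8: append 11 -> window=[4, 11] -> max=11
step 9: append 9 -> window=[11, 9] -> max=11
step 10: append 12 -> window=[9, 12] -> max=12
step 11: append 19 -> window=[12, 19] -> max=19
step 12: append 4 -> window=[19, 4] -> max=19
step 13: append 19 -> window=[4, 19] -> max=19
step 14: append 26 -> window=[19, 26] -> max=26

Answer: 31 25 29 29 32 32 11 11 12 19 19 19 26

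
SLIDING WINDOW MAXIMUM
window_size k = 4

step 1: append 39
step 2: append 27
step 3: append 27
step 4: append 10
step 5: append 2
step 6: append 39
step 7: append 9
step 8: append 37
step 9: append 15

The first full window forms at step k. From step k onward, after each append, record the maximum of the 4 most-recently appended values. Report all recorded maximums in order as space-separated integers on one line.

step 1: append 39 -> window=[39] (not full yet)
step 2: append 27 -> window=[39, 27] (not full yet)
step 3: append 27 -> window=[39, 27, 27] (not full yet)
step 4: append 10 -> window=[39, 27, 27, 10] -> max=39
step 5: append 2 -> window=[27, 27, 10, 2] -> max=27
step 6: append 39 -> window=[27, 10, 2, 39] -> max=39
step 7: append 9 -> window=[10, 2, 39, 9] -> max=39
step 8: append 37 -> window=[2, 39, 9, 37] -> max=39
step 9: append 15 -> window=[39, 9, 37, 15] -> max=39

Answer: 39 27 39 39 39 39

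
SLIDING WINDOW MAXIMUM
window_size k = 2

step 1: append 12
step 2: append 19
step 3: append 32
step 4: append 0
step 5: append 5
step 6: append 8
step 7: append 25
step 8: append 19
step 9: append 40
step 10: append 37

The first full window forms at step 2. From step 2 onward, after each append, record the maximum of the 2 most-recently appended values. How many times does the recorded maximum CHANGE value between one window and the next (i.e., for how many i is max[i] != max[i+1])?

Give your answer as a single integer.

Answer: 5

Derivation:
step 1: append 12 -> window=[12] (not full yet)
step 2: append 19 -> window=[12, 19] -> max=19
step 3: append 32 -> window=[19, 32] -> max=32
step 4: append 0 -> window=[32, 0] -> max=32
step 5: append 5 -> window=[0, 5] -> max=5
step 6: append 8 -> window=[5, 8] -> max=8
step 7: append 25 -> window=[8, 25] -> max=25
step 8: append 19 -> window=[25, 19] -> max=25
step 9: append 40 -> window=[19, 40] -> max=40
step 10: append 37 -> window=[40, 37] -> max=40
Recorded maximums: 19 32 32 5 8 25 25 40 40
Changes between consecutive maximums: 5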